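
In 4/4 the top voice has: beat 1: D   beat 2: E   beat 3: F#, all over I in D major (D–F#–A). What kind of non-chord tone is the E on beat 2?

The harmony at that moment is D major triad (D, F#, A); E is not a chord tone.
It is approached by step up from D and left by step up to F#.
Step in, step out in the same direction — a passing tone.

Passing tone.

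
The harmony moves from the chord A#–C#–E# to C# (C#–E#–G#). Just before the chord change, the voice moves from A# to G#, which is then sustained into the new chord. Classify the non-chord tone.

G# is an anticipation.

The harmony at that moment is A# minor triad (A#, C#, E#); G# is not a chord tone.
It is approached by step down from A# and then sustained as the same pitch into the next harmony.
Arriving early and becoming a chord tone when the harmony changes — an anticipation.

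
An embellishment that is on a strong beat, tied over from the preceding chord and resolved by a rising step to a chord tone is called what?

Approach: by preparation — the pitch is first a chord tone, then held (tied or repeated) while the harmony changes under it. Departure: up by step. Metric position: strong.
A prepared dissonance that resolves upward by step — a retardation. (The same figure resolving downward would be a suspension.)

Retardation.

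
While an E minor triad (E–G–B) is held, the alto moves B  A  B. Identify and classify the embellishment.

A is a neighbor tone.

The harmony at that moment is E minor triad (E, G, B); A is not a chord tone.
It is approached by step down from B and left by step up to B.
Step away and step back to the same note — a neighbor tone (lower neighbor).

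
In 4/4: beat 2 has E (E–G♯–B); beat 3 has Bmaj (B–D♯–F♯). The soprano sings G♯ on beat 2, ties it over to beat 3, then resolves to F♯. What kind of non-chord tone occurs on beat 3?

The harmony at that moment is B major triad (B, D♯, F♯); G♯ is not a chord tone.
It is held over (the same pitch as the preceding G♯) and left by step down to F♯.
Held over from the previous chord and resolving down by step — a suspension.

Suspension.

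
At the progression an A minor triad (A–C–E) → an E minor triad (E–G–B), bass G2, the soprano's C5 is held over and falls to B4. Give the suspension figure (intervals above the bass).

At the second chord the bass is G2. The suspended C5 lies a fourth above the bass; after resolving down by step to B4, the interval above the bass becomes a third.
Suspension figures are named by those two intervals: 4–3.

4–3 suspension.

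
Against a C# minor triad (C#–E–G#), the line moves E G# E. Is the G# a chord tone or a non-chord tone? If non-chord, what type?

Chord tone (the fifth of C# minor triad).

C# minor triad contains C#, E, G#; G# is the fifth, so it is a chord tone.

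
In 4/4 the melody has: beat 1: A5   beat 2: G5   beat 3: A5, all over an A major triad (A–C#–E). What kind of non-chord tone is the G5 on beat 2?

The harmony at that moment is A major triad (A, C#, E); G5 is not a chord tone.
It is approached by step down from A5 and left by step up to A5.
Step away and step back to the same note — a neighbor tone (lower neighbor).

Lower neighbor tone.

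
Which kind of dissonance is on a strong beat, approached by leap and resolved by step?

Approach: by leap. Departure: by step. Metric position: strong.
Leap in, step out, in a metrically strong position — an appoggiatura. (It is the mirror image of the escape tone, which steps in and leaps out from a weak position.)

Appoggiatura.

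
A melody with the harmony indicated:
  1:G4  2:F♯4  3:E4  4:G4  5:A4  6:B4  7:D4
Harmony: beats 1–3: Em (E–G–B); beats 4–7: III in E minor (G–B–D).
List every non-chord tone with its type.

F♯4 (beat 2) — passing tone; A4 (beat 5) — passing tone.

The harmony at that moment is E minor triad (E, G, B); F♯4 is not a chord tone.
It is approached by step down from G4 and left by step down to E4.
Step in, step out in the same direction — a passing tone.
The harmony at that moment is G major triad (G, B, D); A4 is not a chord tone.
It is approached by step up from G4 and left by step up to B4.
Step in, step out in the same direction — a passing tone.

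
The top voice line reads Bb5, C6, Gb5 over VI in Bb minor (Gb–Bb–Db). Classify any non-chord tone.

The harmony at that moment is Gb major triad (Gb, Bb, Db); C6 is not a chord tone.
It is approached by step up from Bb5 and left by leap down to Gb5.
Step in, leap out — an escape tone.

C6 is an escape tone.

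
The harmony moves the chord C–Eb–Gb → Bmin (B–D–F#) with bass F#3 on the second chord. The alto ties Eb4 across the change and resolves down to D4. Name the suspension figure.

At the second chord the bass is F#3. The suspended Eb4 lies a seventh above the bass; after resolving down by step to D4, the interval above the bass becomes a sixth.
Suspension figures are named by those two intervals: 7–6.

7–6 suspension.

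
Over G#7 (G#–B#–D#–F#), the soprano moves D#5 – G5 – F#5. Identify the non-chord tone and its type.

G5 is an appoggiatura.

The harmony at that moment is G# dominant seventh chord (G#, B#, D#, F#); G5 is not a chord tone.
It is approached by leap up from D#5 and left by step down to F#5.
Leap in, step out — an appoggiatura.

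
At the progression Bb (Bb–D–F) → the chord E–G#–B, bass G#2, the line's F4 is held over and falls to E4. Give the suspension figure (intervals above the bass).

7–6 suspension.

At the second chord the bass is G#2. The suspended F4 lies a seventh above the bass; after resolving down by step to E4, the interval above the bass becomes a sixth.
Suspension figures are named by those two intervals: 7–6.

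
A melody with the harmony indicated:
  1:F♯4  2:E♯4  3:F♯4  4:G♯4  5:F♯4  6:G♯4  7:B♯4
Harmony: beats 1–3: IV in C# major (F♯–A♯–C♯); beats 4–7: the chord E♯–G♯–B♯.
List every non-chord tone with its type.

The harmony at that moment is F♯ major triad (F♯, A♯, C♯); E♯4 is not a chord tone.
It is approached by step down from F♯4 and left by step up to F♯4.
Step away and step back to the same note — a neighbor tone (lower neighbor).
The harmony at that moment is E♯ minor triad (E♯, G♯, B♯); F♯4 is not a chord tone.
It is approached by step down from G♯4 and left by step up to G♯4.
Step away and step back to the same note — a neighbor tone (lower neighbor).

E♯4 (beat 2) — neighbor tone; F♯4 (beat 5) — neighbor tone.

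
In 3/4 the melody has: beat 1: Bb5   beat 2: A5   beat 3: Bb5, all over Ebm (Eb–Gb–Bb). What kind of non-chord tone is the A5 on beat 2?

The harmony at that moment is Eb minor triad (Eb, Gb, Bb); A5 is not a chord tone.
It is approached by step down from Bb5 and left by step up to Bb5.
Step away and step back to the same note — a neighbor tone (lower neighbor).

Lower neighbor tone.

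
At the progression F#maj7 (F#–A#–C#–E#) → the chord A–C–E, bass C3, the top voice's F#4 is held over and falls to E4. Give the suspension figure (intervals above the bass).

4–3 suspension.

At the second chord the bass is C3. The suspended F#4 lies a fourth above the bass; after resolving down by step to E4, the interval above the bass becomes a third.
Suspension figures are named by those two intervals: 4–3.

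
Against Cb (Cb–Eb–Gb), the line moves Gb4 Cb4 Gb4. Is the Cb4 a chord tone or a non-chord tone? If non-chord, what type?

Cb major triad contains Cb, Eb, Gb; Cb is the root, so it is a chord tone.

Chord tone (the root of Cb major triad).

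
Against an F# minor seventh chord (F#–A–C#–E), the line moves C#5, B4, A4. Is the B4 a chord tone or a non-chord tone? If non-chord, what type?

Non-chord tone — a passing tone.

The harmony at that moment is F# minor seventh chord (F#, A, C#, E); B4 is not a chord tone.
It is approached by step down from C#5 and left by step down to A4.
Step in, step out in the same direction — a passing tone.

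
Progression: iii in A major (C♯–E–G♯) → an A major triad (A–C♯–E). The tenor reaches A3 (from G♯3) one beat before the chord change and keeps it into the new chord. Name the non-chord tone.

A3 is an anticipation.

The harmony at that moment is C♯ minor triad (C♯, E, G♯); A3 is not a chord tone.
It is approached by step up from G♯3 and then sustained as the same pitch into the next harmony.
Arriving early and becoming a chord tone when the harmony changes — an anticipation.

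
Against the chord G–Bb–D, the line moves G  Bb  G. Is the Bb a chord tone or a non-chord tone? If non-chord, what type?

Chord tone (the third of G minor triad).

G minor triad contains G, Bb, D; Bb is the third, so it is a chord tone.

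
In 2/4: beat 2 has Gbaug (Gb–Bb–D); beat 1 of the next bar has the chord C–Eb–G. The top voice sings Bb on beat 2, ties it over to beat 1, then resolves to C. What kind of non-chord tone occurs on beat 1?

The harmony at that moment is C minor triad (C, Eb, G); Bb is not a chord tone.
It is held over (the same pitch as the preceding Bb) and left by step up to C.
Held over from the previous chord and resolving up by step — a retardation.

Retardation.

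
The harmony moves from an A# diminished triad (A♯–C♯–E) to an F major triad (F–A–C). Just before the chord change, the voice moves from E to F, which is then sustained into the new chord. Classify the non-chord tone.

F is an anticipation.

The harmony at that moment is A♯ diminished triad (A♯, C♯, E); F is not a chord tone.
It is approached by step up from E and then sustained as the same pitch into the next harmony.
Arriving early and becoming a chord tone when the harmony changes — an anticipation.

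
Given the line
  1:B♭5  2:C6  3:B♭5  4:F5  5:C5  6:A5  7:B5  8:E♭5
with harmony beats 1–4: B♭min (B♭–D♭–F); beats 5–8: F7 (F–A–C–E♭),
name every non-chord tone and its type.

C6 (beat 2) — neighbor tone; B5 (beat 7) — escape tone.

The harmony at that moment is B♭ minor triad (B♭, D♭, F); C6 is not a chord tone.
It is approached by step up from B♭5 and left by step down to B♭5.
Step away and step back to the same note — a neighbor tone (upper neighbor).
The harmony at that moment is F dominant seventh chord (F, A, C, E♭); B5 is not a chord tone.
It is approached by step up from A5 and left by leap down to E♭5.
Step in, leap out — an escape tone.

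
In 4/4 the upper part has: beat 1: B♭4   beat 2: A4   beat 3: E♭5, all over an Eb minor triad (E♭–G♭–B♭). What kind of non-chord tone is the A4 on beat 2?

The harmony at that moment is E♭ minor triad (E♭, G♭, B♭); A4 is not a chord tone.
It is approached by step down from B♭4 and left by leap up to E♭5.
Step in, leap out, on a weak beat — an escape tone.

Escape tone.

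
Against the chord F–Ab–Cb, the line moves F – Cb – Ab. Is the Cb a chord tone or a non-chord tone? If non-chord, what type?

F diminished triad contains F, Ab, Cb; Cb is the fifth, so it is a chord tone.

Chord tone (the fifth of F diminished triad).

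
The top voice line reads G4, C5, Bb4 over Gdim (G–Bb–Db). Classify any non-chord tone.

C5 is an appoggiatura.

The harmony at that moment is G diminished triad (G, Bb, Db); C5 is not a chord tone.
It is approached by leap up from G4 and left by step down to Bb4.
Leap in, step out — an appoggiatura.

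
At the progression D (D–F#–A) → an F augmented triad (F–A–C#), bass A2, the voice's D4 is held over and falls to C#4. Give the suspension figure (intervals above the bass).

At the second chord the bass is A2. The suspended D4 lies a fourth above the bass; after resolving down by step to C#4, the interval above the bass becomes a third.
Suspension figures are named by those two intervals: 4–3.

4–3 suspension.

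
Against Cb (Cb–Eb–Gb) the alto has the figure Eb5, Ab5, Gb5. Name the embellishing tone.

The harmony at that moment is Cb major triad (Cb, Eb, Gb); Ab5 is not a chord tone.
It is approached by leap up from Eb5 and left by step down to Gb5.
Leap in, step out — an appoggiatura.

Ab5 is an appoggiatura.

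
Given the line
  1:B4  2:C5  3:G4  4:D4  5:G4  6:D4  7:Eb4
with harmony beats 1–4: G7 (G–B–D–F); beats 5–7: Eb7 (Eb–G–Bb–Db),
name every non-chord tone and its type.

C5 (beat 2) — escape tone; D4 (beat 6) — appoggiatura.

The harmony at that moment is G dominant seventh chord (G, B, D, F); C5 is not a chord tone.
It is approached by step up from B4 and left by leap down to G4.
Step in, leap out — an escape tone.
The harmony at that moment is Eb dominant seventh chord (Eb, G, Bb, Db); D4 is not a chord tone.
It is approached by leap down from G4 and left by step up to Eb4.
Leap in, step out — an appoggiatura.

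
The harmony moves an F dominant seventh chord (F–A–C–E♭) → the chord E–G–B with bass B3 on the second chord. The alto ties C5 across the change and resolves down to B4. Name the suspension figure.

9–8 suspension.

At the second chord the bass is B3. The suspended C5 lies a ninth above the bass; after resolving down by step to B4, the interval above the bass becomes an octave.
Suspension figures are named by those two intervals: 9–8.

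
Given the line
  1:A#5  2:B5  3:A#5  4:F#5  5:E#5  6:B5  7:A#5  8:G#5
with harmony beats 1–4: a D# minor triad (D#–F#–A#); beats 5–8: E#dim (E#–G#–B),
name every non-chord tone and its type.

B5 (beat 2) — neighbor tone; A#5 (beat 7) — passing tone.

The harmony at that moment is D# minor triad (D#, F#, A#); B5 is not a chord tone.
It is approached by step up from A#5 and left by step down to A#5.
Step away and step back to the same note — a neighbor tone (upper neighbor).
The harmony at that moment is E# diminished triad (E#, G#, B); A#5 is not a chord tone.
It is approached by step down from B5 and left by step down to G#5.
Step in, step out in the same direction — a passing tone.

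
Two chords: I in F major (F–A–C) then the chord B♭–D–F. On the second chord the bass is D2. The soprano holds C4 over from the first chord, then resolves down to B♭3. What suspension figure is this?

7–6 suspension.

At the second chord the bass is D2. The suspended C4 lies a seventh above the bass; after resolving down by step to B♭3, the interval above the bass becomes a sixth.
Suspension figures are named by those two intervals: 7–6.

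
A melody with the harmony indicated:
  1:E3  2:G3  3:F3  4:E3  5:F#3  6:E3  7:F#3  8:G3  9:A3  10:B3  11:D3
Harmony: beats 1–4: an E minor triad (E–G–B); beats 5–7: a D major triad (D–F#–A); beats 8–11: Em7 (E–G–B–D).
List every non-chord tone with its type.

The harmony at that moment is E minor triad (E, G, B); F3 is not a chord tone.
It is approached by step down from G3 and left by step down to E3.
Step in, step out in the same direction — a passing tone.
The harmony at that moment is D major triad (D, F#, A); E3 is not a chord tone.
It is approached by step down from F#3 and left by step up to F#3.
Step away and step back to the same note — a neighbor tone (lower neighbor).
The harmony at that moment is E minor seventh chord (E, G, B, D); A3 is not a chord tone.
It is approached by step up from G3 and left by step up to B3.
Step in, step out in the same direction — a passing tone.

F3 (beat 3) — passing tone; E3 (beat 6) — neighbor tone; A3 (beat 9) — passing tone.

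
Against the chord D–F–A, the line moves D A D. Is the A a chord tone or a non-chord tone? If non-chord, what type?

Chord tone (the fifth of D minor triad).

D minor triad contains D, F, A; A is the fifth, so it is a chord tone.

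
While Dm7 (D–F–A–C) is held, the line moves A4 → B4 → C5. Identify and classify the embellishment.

The harmony at that moment is D minor seventh chord (D, F, A, C); B4 is not a chord tone.
It is approached by step up from A4 and left by step up to C5.
Step in, step out in the same direction — a passing tone.

B4 is a passing tone.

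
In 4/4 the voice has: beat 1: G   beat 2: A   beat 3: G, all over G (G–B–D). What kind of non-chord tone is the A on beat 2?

Upper neighbor tone.

The harmony at that moment is G major triad (G, B, D); A is not a chord tone.
It is approached by step up from G and left by step down to G.
Step away and step back to the same note — a neighbor tone (upper neighbor).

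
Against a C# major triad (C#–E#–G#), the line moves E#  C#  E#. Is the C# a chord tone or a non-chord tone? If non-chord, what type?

C# major triad contains C#, E#, G#; C# is the root, so it is a chord tone.

Chord tone (the root of C# major triad).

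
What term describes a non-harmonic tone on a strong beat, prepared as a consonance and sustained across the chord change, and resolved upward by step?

Approach: by preparation — the pitch is first a chord tone, then held (tied or repeated) while the harmony changes under it. Departure: up by step. Metric position: strong.
A prepared dissonance that resolves upward by step — a retardation. (The same figure resolving downward would be a suspension.)

Retardation.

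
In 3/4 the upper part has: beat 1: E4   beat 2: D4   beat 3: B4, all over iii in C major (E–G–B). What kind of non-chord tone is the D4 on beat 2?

The harmony at that moment is E minor triad (E, G, B); D4 is not a chord tone.
It is approached by step down from E4 and left by leap up to B4.
Step in, leap out, on a weak beat — an escape tone.

Escape tone.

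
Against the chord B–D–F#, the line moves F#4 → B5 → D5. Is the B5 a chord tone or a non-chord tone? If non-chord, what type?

Chord tone (the root of B minor triad).

B minor triad contains B, D, F#; B is the root, so it is a chord tone.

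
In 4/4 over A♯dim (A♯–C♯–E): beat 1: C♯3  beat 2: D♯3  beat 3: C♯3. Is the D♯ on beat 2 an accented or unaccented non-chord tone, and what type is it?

Unaccented neighbor tone.

The harmony at that moment is A♯ diminished triad (A♯, C♯, E); D♯3 is not a chord tone.
It is approached by step up from C♯3 and left by step down to C♯3.
Step away and step back to the same note — a neighbor tone (upper neighbor).
It falls on a weak beat, so it is unaccented.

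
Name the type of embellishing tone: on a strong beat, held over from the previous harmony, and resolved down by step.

Approach: by preparation — the pitch is first a chord tone, then held (tied or repeated) while the harmony changes under it. Departure: down by step. Metric position: strong.
A prepared dissonance that resolves downward by step — a suspension. (The same figure resolving upward would be a retardation.)

Suspension.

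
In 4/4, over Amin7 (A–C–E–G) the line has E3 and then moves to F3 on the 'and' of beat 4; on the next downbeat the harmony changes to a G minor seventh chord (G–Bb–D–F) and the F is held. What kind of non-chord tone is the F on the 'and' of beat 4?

Anticipation.

The harmony at that moment is A minor seventh chord (A, C, E, G); F3 is not a chord tone.
It is approached by step up from E3 and then sustained as the same pitch into the next harmony.
Arriving early and becoming a chord tone when the harmony changes — an anticipation.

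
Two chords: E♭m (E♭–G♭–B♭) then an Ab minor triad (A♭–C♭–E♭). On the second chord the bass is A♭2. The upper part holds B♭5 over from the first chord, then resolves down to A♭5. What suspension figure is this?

9–8 suspension.

At the second chord the bass is A♭2. The suspended B♭5 lies a ninth above the bass; after resolving down by step to A♭5, the interval above the bass becomes an octave.
Suspension figures are named by those two intervals: 9–8.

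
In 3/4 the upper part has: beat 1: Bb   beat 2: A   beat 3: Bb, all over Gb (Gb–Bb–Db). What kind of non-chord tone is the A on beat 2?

Lower neighbor tone.

The harmony at that moment is Gb major triad (Gb, Bb, Db); A is not a chord tone.
It is approached by step down from Bb and left by step up to Bb.
Step away and step back to the same note — a neighbor tone (lower neighbor).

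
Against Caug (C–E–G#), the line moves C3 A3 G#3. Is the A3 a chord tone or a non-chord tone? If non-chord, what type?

The harmony at that moment is C augmented triad (C, E, G#); A3 is not a chord tone.
It is approached by leap up from C3 and left by step down to G#3.
Leap in, step out — an appoggiatura.

Non-chord tone — an appoggiatura.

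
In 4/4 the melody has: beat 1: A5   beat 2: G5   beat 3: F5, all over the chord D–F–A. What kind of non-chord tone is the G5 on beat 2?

The harmony at that moment is D minor triad (D, F, A); G5 is not a chord tone.
It is approached by step down from A5 and left by step down to F5.
Step in, step out in the same direction — a passing tone.

Passing tone.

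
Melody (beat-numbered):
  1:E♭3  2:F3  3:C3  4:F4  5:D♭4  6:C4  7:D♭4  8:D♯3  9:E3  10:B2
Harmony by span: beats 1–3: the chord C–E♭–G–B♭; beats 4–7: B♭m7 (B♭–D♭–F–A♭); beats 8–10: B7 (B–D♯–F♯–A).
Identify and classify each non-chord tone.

The harmony at that moment is C minor seventh chord (C, E♭, G, B♭); F3 is not a chord tone.
It is approached by step up from E♭3 and left by leap down to C3.
Step in, leap out — an escape tone.
The harmony at that moment is B♭ minor seventh chord (B♭, D♭, F, A♭); C4 is not a chord tone.
It is approached by step down from D♭4 and left by step up to D♭4.
Step away and step back to the same note — a neighbor tone (lower neighbor).
The harmony at that moment is B dominant seventh chord (B, D♯, F♯, A); E3 is not a chord tone.
It is approached by step up from D♯3 and left by leap down to B2.
Step in, leap out — an escape tone.

F3 (beat 2) — escape tone; C4 (beat 6) — neighbor tone; E3 (beat 9) — escape tone.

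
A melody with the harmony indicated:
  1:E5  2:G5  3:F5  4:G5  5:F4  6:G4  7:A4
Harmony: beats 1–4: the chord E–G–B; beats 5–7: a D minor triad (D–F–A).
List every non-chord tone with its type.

F5 (beat 3) — neighbor tone; G4 (beat 6) — passing tone.

The harmony at that moment is E minor triad (E, G, B); F5 is not a chord tone.
It is approached by step down from G5 and left by step up to G5.
Step away and step back to the same note — a neighbor tone (lower neighbor).
The harmony at that moment is D minor triad (D, F, A); G4 is not a chord tone.
It is approached by step up from F4 and left by step up to A4.
Step in, step out in the same direction — a passing tone.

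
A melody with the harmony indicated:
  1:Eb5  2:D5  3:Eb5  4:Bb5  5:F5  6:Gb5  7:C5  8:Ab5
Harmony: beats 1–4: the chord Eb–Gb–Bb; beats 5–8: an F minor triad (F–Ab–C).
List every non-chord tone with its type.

The harmony at that moment is Eb minor triad (Eb, Gb, Bb); D5 is not a chord tone.
It is approached by step down from Eb5 and left by step up to Eb5.
Step away and step back to the same note — a neighbor tone (lower neighbor).
The harmony at that moment is F minor triad (F, Ab, C); Gb5 is not a chord tone.
It is approached by step up from F5 and left by leap down to C5.
Step in, leap out — an escape tone.

D5 (beat 2) — neighbor tone; Gb5 (beat 6) — escape tone.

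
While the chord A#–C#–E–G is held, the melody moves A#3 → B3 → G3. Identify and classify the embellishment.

B3 is an escape tone.

The harmony at that moment is A# diminished seventh chord (A#, C#, E, G); B3 is not a chord tone.
It is approached by step up from A#3 and left by leap down to G3.
Step in, leap out — an escape tone.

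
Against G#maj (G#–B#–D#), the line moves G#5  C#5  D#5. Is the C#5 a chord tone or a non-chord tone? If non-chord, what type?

Non-chord tone — an appoggiatura.

The harmony at that moment is G# major triad (G#, B#, D#); C#5 is not a chord tone.
It is approached by leap down from G#5 and left by step up to D#5.
Leap in, step out — an appoggiatura.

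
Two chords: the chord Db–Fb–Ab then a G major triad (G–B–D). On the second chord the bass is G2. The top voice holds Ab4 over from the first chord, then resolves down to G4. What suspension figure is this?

At the second chord the bass is G2. The suspended Ab4 lies a ninth above the bass; after resolving down by step to G4, the interval above the bass becomes an octave.
Suspension figures are named by those two intervals: 9–8.

9–8 suspension.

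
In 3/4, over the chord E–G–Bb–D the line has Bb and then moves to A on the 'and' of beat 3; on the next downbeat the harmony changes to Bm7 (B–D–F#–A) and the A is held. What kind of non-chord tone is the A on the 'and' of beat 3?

The harmony at that moment is E half-diminished seventh chord (E, G, Bb, D); A is not a chord tone.
It is approached by step down from Bb and then sustained as the same pitch into the next harmony.
Arriving early and becoming a chord tone when the harmony changes — an anticipation.

Anticipation.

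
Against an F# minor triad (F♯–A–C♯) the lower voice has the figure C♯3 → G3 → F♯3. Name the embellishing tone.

The harmony at that moment is F♯ minor triad (F♯, A, C♯); G3 is not a chord tone.
It is approached by leap up from C♯3 and left by step down to F♯3.
Leap in, step out — an appoggiatura.

G3 is an appoggiatura.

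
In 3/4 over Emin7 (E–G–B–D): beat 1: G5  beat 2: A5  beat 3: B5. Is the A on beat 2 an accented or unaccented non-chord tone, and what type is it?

Unaccented passing tone.

The harmony at that moment is E minor seventh chord (E, G, B, D); A5 is not a chord tone.
It is approached by step up from G5 and left by step up to B5.
Step in, step out in the same direction — a passing tone.
It falls on a weak beat, so it is unaccented.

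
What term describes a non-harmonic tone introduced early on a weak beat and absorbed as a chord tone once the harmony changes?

Approach: ahead of the chord change (typically by step), so it is dissonant against the current harmony. Departure: none — the same pitch is restated or held and is a chord tone of the new harmony.
Dissonant first, consonant once the harmony catches up: the note simply arrives early — an anticipation. (The reverse timing, consonant first and dissonant after the change, would be a suspension or retardation.)

Anticipation.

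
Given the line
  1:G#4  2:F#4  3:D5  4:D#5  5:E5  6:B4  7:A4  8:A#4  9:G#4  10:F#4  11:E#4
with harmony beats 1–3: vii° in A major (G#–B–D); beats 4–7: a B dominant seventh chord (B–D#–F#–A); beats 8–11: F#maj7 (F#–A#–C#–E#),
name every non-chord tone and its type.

The harmony at that moment is G# diminished triad (G#, B, D); F#4 is not a chord tone.
It is approached by step down from G#4 and left by leap up to D5.
Step in, leap out — an escape tone.
The harmony at that moment is B dominant seventh chord (B, D#, F#, A); E5 is not a chord tone.
It is approached by step up from D#5 and left by leap down to B4.
Step in, leap out — an escape tone.
The harmony at that moment is F# major seventh chord (F#, A#, C#, E#); G#4 is not a chord tone.
It is approached by step down from A#4 and left by step down to F#4.
Step in, step out in the same direction — a passing tone.

F#4 (beat 2) — escape tone; E5 (beat 5) — escape tone; G#4 (beat 9) — passing tone.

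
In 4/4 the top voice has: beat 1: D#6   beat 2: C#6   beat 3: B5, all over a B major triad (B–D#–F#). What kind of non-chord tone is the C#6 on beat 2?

The harmony at that moment is B major triad (B, D#, F#); C#6 is not a chord tone.
It is approached by step down from D#6 and left by step down to B5.
Step in, step out in the same direction — a passing tone.

Passing tone.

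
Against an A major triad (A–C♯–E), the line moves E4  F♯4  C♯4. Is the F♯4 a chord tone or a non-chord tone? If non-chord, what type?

The harmony at that moment is A major triad (A, C♯, E); F♯4 is not a chord tone.
It is approached by step up from E4 and left by leap down to C♯4.
Step in, leap out — an escape tone.

Non-chord tone — an escape tone.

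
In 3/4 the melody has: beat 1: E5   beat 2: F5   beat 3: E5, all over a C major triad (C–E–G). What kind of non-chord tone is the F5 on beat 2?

The harmony at that moment is C major triad (C, E, G); F5 is not a chord tone.
It is approached by step up from E5 and left by step down to E5.
Step away and step back to the same note — a neighbor tone (upper neighbor).

Upper neighbor tone.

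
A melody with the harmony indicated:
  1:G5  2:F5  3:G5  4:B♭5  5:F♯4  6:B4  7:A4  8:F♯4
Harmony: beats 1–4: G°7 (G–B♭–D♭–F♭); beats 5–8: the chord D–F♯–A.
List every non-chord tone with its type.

The harmony at that moment is G diminished seventh chord (G, B♭, D♭, F♭); F5 is not a chord tone.
It is approached by step down from G5 and left by step up to G5.
Step away and step back to the same note — a neighbor tone (lower neighbor).
The harmony at that moment is D major triad (D, F♯, A); B4 is not a chord tone.
It is approached by leap up from F♯4 and left by step down to A4.
Leap in, step out — an appoggiatura.

F5 (beat 2) — neighbor tone; B4 (beat 6) — appoggiatura.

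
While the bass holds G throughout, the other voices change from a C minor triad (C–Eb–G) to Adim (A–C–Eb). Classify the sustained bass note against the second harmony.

The harmony at that moment is A diminished triad (A, C, Eb); G is not a chord tone.
It is held over (the same pitch as the preceding G) and then sustained as the same pitch into the next harmony.
Sustained through a change of harmony — a pedal tone.

Pedal tone (pedal point).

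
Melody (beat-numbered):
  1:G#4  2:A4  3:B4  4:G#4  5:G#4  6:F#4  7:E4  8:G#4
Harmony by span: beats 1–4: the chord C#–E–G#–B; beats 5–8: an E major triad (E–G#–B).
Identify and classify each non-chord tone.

A4 (beat 2) — passing tone; F#4 (beat 6) — passing tone.

The harmony at that moment is C# minor seventh chord (C#, E, G#, B); A4 is not a chord tone.
It is approached by step up from G#4 and left by step up to B4.
Step in, step out in the same direction — a passing tone.
The harmony at that moment is E major triad (E, G#, B); F#4 is not a chord tone.
It is approached by step down from G#4 and left by step down to E4.
Step in, step out in the same direction — a passing tone.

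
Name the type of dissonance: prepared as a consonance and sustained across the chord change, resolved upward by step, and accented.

Retardation.

Approach: by preparation — the pitch is first a chord tone, then held (tied or repeated) while the harmony changes under it. Departure: up by step. Metric position: strong.
A prepared dissonance that resolves upward by step — a retardation. (The same figure resolving downward would be a suspension.)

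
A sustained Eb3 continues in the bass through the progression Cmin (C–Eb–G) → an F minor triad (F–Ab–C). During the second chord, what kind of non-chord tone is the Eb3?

The harmony at that moment is F minor triad (F, Ab, C); Eb3 is not a chord tone.
It is held over (the same pitch as the preceding Eb3) and then sustained as the same pitch into the next harmony.
Sustained through a change of harmony — a pedal tone.

Pedal tone (pedal point).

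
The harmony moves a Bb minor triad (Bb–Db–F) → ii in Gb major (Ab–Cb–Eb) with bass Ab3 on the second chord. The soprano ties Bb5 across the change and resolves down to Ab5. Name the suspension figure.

At the second chord the bass is Ab3. The suspended Bb5 lies a ninth above the bass; after resolving down by step to Ab5, the interval above the bass becomes an octave.
Suspension figures are named by those two intervals: 9–8.

9–8 suspension.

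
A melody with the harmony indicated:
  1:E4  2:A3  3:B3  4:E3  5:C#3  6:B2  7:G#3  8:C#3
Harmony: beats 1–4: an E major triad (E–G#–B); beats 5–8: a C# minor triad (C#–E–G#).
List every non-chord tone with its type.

A3 (beat 2) — appoggiatura; B2 (beat 6) — escape tone.

The harmony at that moment is E major triad (E, G#, B); A3 is not a chord tone.
It is approached by leap down from E4 and left by step up to B3.
Leap in, step out — an appoggiatura.
The harmony at that moment is C# minor triad (C#, E, G#); B2 is not a chord tone.
It is approached by step down from C#3 and left by leap up to G#3.
Step in, leap out — an escape tone.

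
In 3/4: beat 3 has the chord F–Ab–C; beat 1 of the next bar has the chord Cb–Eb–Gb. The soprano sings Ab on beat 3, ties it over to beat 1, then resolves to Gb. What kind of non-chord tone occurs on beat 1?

Suspension.

The harmony at that moment is Cb major triad (Cb, Eb, Gb); Ab is not a chord tone.
It is held over (the same pitch as the preceding Ab) and left by step down to Gb.
Held over from the previous chord and resolving down by step — a suspension.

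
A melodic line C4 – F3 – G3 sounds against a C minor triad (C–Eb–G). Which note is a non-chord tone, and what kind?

F3 is an appoggiatura.

The harmony at that moment is C minor triad (C, Eb, G); F3 is not a chord tone.
It is approached by leap down from C4 and left by step up to G3.
Leap in, step out — an appoggiatura.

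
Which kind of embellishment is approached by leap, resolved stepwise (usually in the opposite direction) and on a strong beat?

Approach: by leap. Departure: by step. Metric position: strong.
Leap in, step out, in a metrically strong position — an appoggiatura. (It is the mirror image of the escape tone, which steps in and leaps out from a weak position.)

Appoggiatura.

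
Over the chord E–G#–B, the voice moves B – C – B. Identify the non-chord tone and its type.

The harmony at that moment is E major triad (E, G#, B); C is not a chord tone.
It is approached by step up from B and left by step down to B.
Step away and step back to the same note — a neighbor tone (upper neighbor).

C is a neighbor tone.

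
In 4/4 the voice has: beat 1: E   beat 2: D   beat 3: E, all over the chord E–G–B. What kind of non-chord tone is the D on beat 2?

The harmony at that moment is E minor triad (E, G, B); D is not a chord tone.
It is approached by step down from E and left by step up to E.
Step away and step back to the same note — a neighbor tone (lower neighbor).

Lower neighbor tone.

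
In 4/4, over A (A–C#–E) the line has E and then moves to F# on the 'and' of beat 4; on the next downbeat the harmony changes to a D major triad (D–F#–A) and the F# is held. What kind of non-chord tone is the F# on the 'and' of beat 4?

Anticipation.

The harmony at that moment is A major triad (A, C#, E); F# is not a chord tone.
It is approached by step up from E and then sustained as the same pitch into the next harmony.
Arriving early and becoming a chord tone when the harmony changes — an anticipation.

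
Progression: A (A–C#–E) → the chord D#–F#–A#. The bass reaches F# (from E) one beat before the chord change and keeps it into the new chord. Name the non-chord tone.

The harmony at that moment is A major triad (A, C#, E); F# is not a chord tone.
It is approached by step up from E and then sustained as the same pitch into the next harmony.
Arriving early and becoming a chord tone when the harmony changes — an anticipation.

F# is an anticipation.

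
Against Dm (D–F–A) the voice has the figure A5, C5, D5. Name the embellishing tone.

The harmony at that moment is D minor triad (D, F, A); C5 is not a chord tone.
It is approached by leap down from A5 and left by step up to D5.
Leap in, step out — an appoggiatura.

C5 is an appoggiatura.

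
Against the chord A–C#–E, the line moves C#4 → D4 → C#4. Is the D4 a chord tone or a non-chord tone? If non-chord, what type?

The harmony at that moment is A major triad (A, C#, E); D4 is not a chord tone.
It is approached by step up from C#4 and left by step down to C#4.
Step away and step back to the same note — a neighbor tone (upper neighbor).

Non-chord tone — a neighbor tone.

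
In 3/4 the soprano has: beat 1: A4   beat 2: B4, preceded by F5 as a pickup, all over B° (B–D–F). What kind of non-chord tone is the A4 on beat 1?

The harmony at that moment is B diminished triad (B, D, F); A4 is not a chord tone.
It is approached by leap down from F5 and left by step up to B4.
Leap in, step out, metrically accented — an appoggiatura.

Appoggiatura.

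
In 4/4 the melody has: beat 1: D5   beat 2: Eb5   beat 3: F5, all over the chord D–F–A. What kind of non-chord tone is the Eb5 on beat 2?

Passing tone.

The harmony at that moment is D minor triad (D, F, A); Eb5 is not a chord tone.
It is approached by step up from D5 and left by step up to F5.
Step in, step out in the same direction — a passing tone.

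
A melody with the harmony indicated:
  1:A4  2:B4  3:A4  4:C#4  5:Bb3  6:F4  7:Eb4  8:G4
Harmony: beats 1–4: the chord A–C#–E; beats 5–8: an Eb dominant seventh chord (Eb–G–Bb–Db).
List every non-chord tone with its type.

B4 (beat 2) — neighbor tone; F4 (beat 6) — appoggiatura.

The harmony at that moment is A major triad (A, C#, E); B4 is not a chord tone.
It is approached by step up from A4 and left by step down to A4.
Step away and step back to the same note — a neighbor tone (upper neighbor).
The harmony at that moment is Eb dominant seventh chord (Eb, G, Bb, Db); F4 is not a chord tone.
It is approached by leap up from Bb3 and left by step down to Eb4.
Leap in, step out — an appoggiatura.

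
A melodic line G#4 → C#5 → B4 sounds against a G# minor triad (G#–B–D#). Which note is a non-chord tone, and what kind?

C#5 is an appoggiatura.

The harmony at that moment is G# minor triad (G#, B, D#); C#5 is not a chord tone.
It is approached by leap up from G#4 and left by step down to B4.
Leap in, step out — an appoggiatura.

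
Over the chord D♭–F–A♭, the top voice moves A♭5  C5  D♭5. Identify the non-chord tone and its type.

C5 is an appoggiatura.

The harmony at that moment is D♭ major triad (D♭, F, A♭); C5 is not a chord tone.
It is approached by leap down from A♭5 and left by step up to D♭5.
Leap in, step out — an appoggiatura.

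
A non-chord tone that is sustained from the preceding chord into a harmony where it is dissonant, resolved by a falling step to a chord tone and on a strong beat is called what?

Approach: by preparation — the pitch is first a chord tone, then held (tied or repeated) while the harmony changes under it. Departure: down by step. Metric position: strong.
A prepared dissonance that resolves downward by step — a suspension. (The same figure resolving upward would be a retardation.)

Suspension.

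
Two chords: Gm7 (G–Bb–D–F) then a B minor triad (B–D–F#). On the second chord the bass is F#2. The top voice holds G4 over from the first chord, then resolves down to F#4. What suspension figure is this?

At the second chord the bass is F#2. The suspended G4 lies a ninth above the bass; after resolving down by step to F#4, the interval above the bass becomes an octave.
Suspension figures are named by those two intervals: 9–8.

9–8 suspension.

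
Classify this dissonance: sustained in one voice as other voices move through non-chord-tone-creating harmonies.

Pedal tone.

Approach: none. Departure: none — a single pitch is sustained while the chords change around it, passing through harmonies that do not contain it.
No melodic motion at all; the dissonance is created entirely by the moving harmonies against the stationary note — a pedal tone (pedal point).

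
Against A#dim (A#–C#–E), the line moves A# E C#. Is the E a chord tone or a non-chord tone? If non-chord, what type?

A# diminished triad contains A#, C#, E; E is the fifth, so it is a chord tone.

Chord tone (the fifth of A# diminished triad).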